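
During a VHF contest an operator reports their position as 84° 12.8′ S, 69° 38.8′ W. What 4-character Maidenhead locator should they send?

Shift to the Maidenhead origin (180°W, 90°S): lon 110.35, lat 5.79.
Field (20°×10°, letters A–R): 110.35/20 → 5 → F, 5.79/10 → 0 → A; chars FA.
Square (2°×1°, digits 0–9): 10.35/2 → 5, 5.79/1 → 5; chars 55.

FA55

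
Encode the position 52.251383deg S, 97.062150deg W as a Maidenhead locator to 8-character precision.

ED17lr29

Add 180° to longitude and 90° to latitude: 82.93785, 37.74862.
Field: 82.93785/20 → 4 → E, 37.74862/10 → 3 → D; chars ED.
Square: 2.93785/2 → 1, 7.74862/1 → 7; chars 17.
Subsquare: 0.93785/0.0833333 → 11 → l, 0.74862/0.0416667 → 17 → r; chars lr.
Extended square: 0.02118/0.00833333 → 2, 0.04028/0.00416667 → 9; chars 29.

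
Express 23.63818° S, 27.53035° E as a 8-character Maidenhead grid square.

KG36si36

Offset from 180°W / 90°S: lon 207.53035°, lat 66.36182°.
Field (20°×10°, letters A–R): 207.53035/20 → 10 → K, 66.36182/10 → 6 → G; chars KG.
Square (2°×1°, digits 0–9): 7.53035/2 → 3, 6.36182/1 → 6; chars 36.
Subsquare (5′×2.5′, letters a–x): 1.53035/0.0833333 → 18 → s, 0.36182/0.0416667 → 8 → i; chars si.
Extended square (30″×15″, digits 0–9): 0.03035/0.00833333 → 3, 0.02849/0.00416667 → 6; chars 36.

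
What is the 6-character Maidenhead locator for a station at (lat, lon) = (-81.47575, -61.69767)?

FA98dm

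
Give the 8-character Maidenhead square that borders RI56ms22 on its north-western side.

RI56ms13

Longitude extended square 2; −1 → 1.
Latitude extended square 2; +1 → 3.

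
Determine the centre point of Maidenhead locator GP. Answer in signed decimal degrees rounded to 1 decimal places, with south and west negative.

65.0, -50.0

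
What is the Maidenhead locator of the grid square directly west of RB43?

RB33

Longitude square 4; −1 → 3.
The latitude characters are unchanged.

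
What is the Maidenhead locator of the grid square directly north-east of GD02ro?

GD02sp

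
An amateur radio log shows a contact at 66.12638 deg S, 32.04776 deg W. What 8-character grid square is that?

HC33xu49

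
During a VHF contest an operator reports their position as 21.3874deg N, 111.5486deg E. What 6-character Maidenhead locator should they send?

Offset from 180°W / 90°S: lon 291.5486°, lat 111.3874°.
Field: lon ⌊291.5486/20⌋ = 14 → O; lat ⌊111.3874/10⌋ = 11 → L.
Square: lon ⌊11.5486/2⌋ = 5; lat ⌊1.3874/1⌋ = 1.
Subsquare: lon ⌊1.5486/0.0833333⌋ = 18 → s; lat ⌊0.3874/0.0416667⌋ = 9 → j.

OL51sj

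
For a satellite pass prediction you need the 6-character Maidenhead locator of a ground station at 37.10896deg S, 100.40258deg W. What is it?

DF92tv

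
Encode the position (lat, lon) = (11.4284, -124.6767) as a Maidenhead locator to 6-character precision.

Add 180° to longitude and 90° to latitude: 55.3233, 101.4284.
Field: 55.3233/20 → 2 → C, 101.4284/10 → 10 → K; chars CK.
Square: 15.3233/2 → 7, 1.4284/1 → 1; chars 71.
Subsquare: 1.3233/0.0833333 → 15 → p, 0.4284/0.0416667 → 10 → k; chars pk.

CK71pk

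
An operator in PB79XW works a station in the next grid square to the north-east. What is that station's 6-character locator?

Longitude subsquare x = 23; +1 → 24, wraps to 0 = a, carry into square.
Longitude square 7; +1 → 8.
Latitude subsquare w = 22; +1 → 23 = x.

PB89ax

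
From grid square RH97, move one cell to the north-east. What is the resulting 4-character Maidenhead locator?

AH08

Longitude square 9; +1 → 10, wraps to 0, carry into field.
Longitude field R = 17; +1 → 18, wraps to 0 = A, wrapping around the antimeridian.
Latitude square 7; +1 → 8.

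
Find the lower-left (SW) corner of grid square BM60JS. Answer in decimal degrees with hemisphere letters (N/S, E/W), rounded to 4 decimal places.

30.7500° N, 147.2500° W

Field B=1, M=12: +1·20° lon, +12·10° lat → SW at lon -160°, lat 30°.
Square 6, 0: +6·2° lon, +0·1° lat → SW at lon -148°, lat 30°.
Subsquare j=9, s=18: +9·0.0833333° lon, +18·0.0416667° lat → SW at lon -147.25°, lat 30.75°.
latitude 30.7500° N, longitude 147.2500° W.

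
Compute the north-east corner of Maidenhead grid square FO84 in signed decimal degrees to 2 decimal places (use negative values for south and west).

Field F=5, O=14: +5·20° lon, +14·10° lat → SW at lon -80°, lat 50°.
Square 8, 4: +8·2° lon, +4·1° lat → SW at lon -64°, lat 54°.
Cell spans 2° lon × 1° lat. NE corner is SW corner plus one full cell.
latitude 55.00, longitude -62.00.

55.00, -62.00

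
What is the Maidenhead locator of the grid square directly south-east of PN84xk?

Longitude subsquare x = 23; +1 → 24, wraps to 0 = a, carry into square.
Longitude square 8; +1 → 9.
Latitude subsquare k = 10; −1 → 9 = j.

PN94aj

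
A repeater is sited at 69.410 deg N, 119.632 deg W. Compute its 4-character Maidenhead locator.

DP09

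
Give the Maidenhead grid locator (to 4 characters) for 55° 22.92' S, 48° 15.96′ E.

Shift to the Maidenhead origin (180°W, 90°S): lon 228.27, lat 34.62.
Field: 228.27/20 → 11 → L, 34.62/10 → 3 → D; chars LD.
Square: 8.27/2 → 4, 4.62/1 → 4; chars 44.

LD44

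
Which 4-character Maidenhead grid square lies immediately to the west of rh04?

QH94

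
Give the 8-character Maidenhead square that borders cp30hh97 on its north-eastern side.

Longitude extended square 9; +1 → 10, wraps to 0, carry into subsquare.
Longitude subsquare h = 7; +1 → 8 = i.
Latitude extended square 7; +1 → 8.

CP30ih08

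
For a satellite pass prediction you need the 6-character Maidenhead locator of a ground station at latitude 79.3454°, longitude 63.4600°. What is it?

MQ19ri

Add 180° to longitude and 90° to latitude: 243.4600, 169.3454.
Field: lon ⌊243.4600/20⌋ = 12 → M; lat ⌊169.3454/10⌋ = 16 → Q.
Square: lon ⌊3.4600/2⌋ = 1; lat ⌊9.3454/1⌋ = 9.
Subsquare: lon ⌊1.4600/0.0833333⌋ = 17 → r; lat ⌊0.3454/0.0416667⌋ = 8 → i.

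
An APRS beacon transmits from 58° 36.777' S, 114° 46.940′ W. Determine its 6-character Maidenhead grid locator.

Add 180° to longitude and 90° to latitude: 65.2177, 31.3871.
Field (20°×10°, letters A–R): lon ⌊65.2177/20⌋ = 3 → D; lat ⌊31.3871/10⌋ = 3 → D.
Square (2°×1°, digits 0–9): lon ⌊5.2177/2⌋ = 2; lat ⌊1.3871/1⌋ = 1.
Subsquare (5′×2.5′, letters a–x): lon ⌊1.2177/0.0833333⌋ = 14 → o; lat ⌊0.3871/0.0416667⌋ = 9 → j.

DD21oj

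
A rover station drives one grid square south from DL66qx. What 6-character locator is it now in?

DL66qw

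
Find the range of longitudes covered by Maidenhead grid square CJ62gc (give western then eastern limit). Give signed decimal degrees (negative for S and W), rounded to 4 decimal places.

Field C=2, J=9: +2·20° lon, +9·10° lat → SW at lon -140°, lat 0°.
Square 6, 2: +6·2° lon, +2·1° lat → SW at lon -128°, lat 2°.
Subsquare g=6, c=2: +6·0.0833333° lon, +2·0.0416667° lat → SW at lon -127.5°, lat 2.08333°.
Cell spans 0.0833333° lon × 0.0416667° lat.
west -127.5000, east -127.4167.

-127.5000, -127.4167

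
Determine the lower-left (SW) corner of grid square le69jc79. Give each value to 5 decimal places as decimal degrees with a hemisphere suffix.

40.87917° S, 52.80833° E

Field L=11, E=4: +11·20° lon, +4·10° lat → SW at lon 40°, lat -50°.
Square 6, 9: +6·2° lon, +9·1° lat → SW at lon 52°, lat -41°.
Subsquare j=9, c=2: +9·0.0833333° lon, +2·0.0416667° lat → SW at lon 52.75°, lat -40.9167°.
Extended square 7, 9: +7·0.00833333° lon, +9·0.00416667° lat → SW at lon 52.8083°, lat -40.8792°.
latitude 40.87917° S, longitude 52.80833° E.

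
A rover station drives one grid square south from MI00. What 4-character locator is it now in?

MH09

Latitude square 0; −1 → -1, wraps to 9, carry into field.
Latitude field I = 8; −1 → 7 = H.
The longitude characters are unchanged.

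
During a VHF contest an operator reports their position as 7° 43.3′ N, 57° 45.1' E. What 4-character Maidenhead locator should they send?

LJ87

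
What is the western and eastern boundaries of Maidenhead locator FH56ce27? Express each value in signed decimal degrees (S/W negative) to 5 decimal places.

-69.81667, -69.80833

Field F=5, H=7: +5·20° lon, +7·10° lat → SW at lon -80°, lat -20°.
Square 5, 6: +5·2° lon, +6·1° lat → SW at lon -70°, lat -14°.
Subsquare c=2, e=4: +2·0.0833333° lon, +4·0.0416667° lat → SW at lon -69.8333°, lat -13.8333°.
Extended square 2, 7: +2·0.00833333° lon, +7·0.00416667° lat → SW at lon -69.8167°, lat -13.8042°.
Cell spans 0.00833333° lon × 0.00416667° lat.
west -69.81667, east -69.80833.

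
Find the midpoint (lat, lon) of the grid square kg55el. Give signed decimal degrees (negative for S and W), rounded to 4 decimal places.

-24.5208, 30.3750

Field K=10, G=6: +10·20° lon, +6·10° lat → SW at lon 20°, lat -30°.
Square 5, 5: +5·2° lon, +5·1° lat → SW at lon 30°, lat -25°.
Subsquare e=4, l=11: +4·0.0833333° lon, +11·0.0416667° lat → SW at lon 30.3333°, lat -24.5417°.
Cell spans 0.0833333° lon × 0.0416667° lat. Centre is SW corner plus half of each.
latitude -24.5208, longitude 30.3750.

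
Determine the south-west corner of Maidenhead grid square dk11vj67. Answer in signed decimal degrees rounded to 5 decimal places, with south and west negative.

Field D=3, K=10: +3·20° lon, +10·10° lat → SW at lon -120°, lat 10°.
Square 1, 1: +1·2° lon, +1·1° lat → SW at lon -118°, lat 11°.
Subsquare v=21, j=9: +21·0.0833333° lon, +9·0.0416667° lat → SW at lon -116.25°, lat 11.375°.
Extended square 6, 7: +6·0.00833333° lon, +7·0.00416667° lat → SW at lon -116.2°, lat 11.4042°.
latitude 11.40417, longitude -116.20000.

11.40417, -116.20000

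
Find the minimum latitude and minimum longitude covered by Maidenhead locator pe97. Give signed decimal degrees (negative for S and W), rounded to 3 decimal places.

-43.000, 138.000

Field P=15, E=4: +15·20° lon, +4·10° lat → SW at lon 120°, lat -50°.
Square 9, 7: +9·2° lon, +7·1° lat → SW at lon 138°, lat -43°.
latitude -43.000, longitude 138.000.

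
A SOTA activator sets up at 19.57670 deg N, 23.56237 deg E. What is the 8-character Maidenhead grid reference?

KK19sn78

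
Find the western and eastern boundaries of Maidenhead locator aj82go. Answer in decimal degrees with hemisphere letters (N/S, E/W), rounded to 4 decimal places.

Field A=0, J=9: +0·20° lon, +9·10° lat → SW at lon -180°, lat 0°.
Square 8, 2: +8·2° lon, +2·1° lat → SW at lon -164°, lat 2°.
Subsquare g=6, o=14: +6·0.0833333° lon, +14·0.0416667° lat → SW at lon -163.5°, lat 2.58333°.
Cell spans 0.0833333° lon × 0.0416667° lat.
west 163.5000° W, east 163.4167° W.

163.5000° W, 163.4167° W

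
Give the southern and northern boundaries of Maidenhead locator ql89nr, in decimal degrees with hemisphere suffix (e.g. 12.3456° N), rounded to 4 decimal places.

29.7083° N, 29.7500° N

Field Q=16, L=11: +16·20° lon, +11·10° lat → SW at lon 140°, lat 20°.
Square 8, 9: +8·2° lon, +9·1° lat → SW at lon 156°, lat 29°.
Subsquare n=13, r=17: +13·0.0833333° lon, +17·0.0416667° lat → SW at lon 157.083°, lat 29.7083°.
Cell spans 0.0833333° lon × 0.0416667° lat.
south 29.7083° N, north 29.7500° N.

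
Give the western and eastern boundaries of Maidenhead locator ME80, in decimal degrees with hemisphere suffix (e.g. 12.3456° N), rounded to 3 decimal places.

Field M=12, E=4: +12·20° lon, +4·10° lat → SW at lon 60°, lat -50°.
Square 8, 0: +8·2° lon, +0·1° lat → SW at lon 76°, lat -50°.
Cell spans 2° lon × 1° lat.
west 76.000° E, east 78.000° E.

76.000° E, 78.000° E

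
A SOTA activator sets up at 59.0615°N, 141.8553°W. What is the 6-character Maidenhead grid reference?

BO99bb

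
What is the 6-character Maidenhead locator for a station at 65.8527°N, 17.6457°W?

Offset from 180°W / 90°S: lon 162.3543°, lat 155.8527°.
Field (20°×10°, letters A–R): 162.3543/20 → 8 → I, 155.8527/10 → 15 → P; chars IP.
Square (2°×1°, digits 0–9): 2.3543/2 → 1, 5.8527/1 → 5; chars 15.
Subsquare (5′×2.5′, letters a–x): 0.3543/0.0833333 → 4 → e, 0.8527/0.0416667 → 20 → u; chars eu.

IP15eu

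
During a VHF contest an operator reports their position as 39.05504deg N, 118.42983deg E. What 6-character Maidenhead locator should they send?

Add 180° to longitude and 90° to latitude: 298.4298, 129.0550.
Field: 298.4298/20 → 14 → O, 129.0550/10 → 12 → M; chars OM.
Square: 18.4298/2 → 9, 9.0550/1 → 9; chars 99.
Subsquare: 0.4298/0.0833333 → 5 → f, 0.0550/0.0416667 → 1 → b; chars fb.

OM99fb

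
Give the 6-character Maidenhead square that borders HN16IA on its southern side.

HN15ix

Latitude subsquare a = 0; −1 → -1, wraps to 23 = x, carry into square.
Latitude square 6; −1 → 5.
The longitude characters are unchanged.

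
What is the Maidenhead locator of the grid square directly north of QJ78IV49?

QJ78iw40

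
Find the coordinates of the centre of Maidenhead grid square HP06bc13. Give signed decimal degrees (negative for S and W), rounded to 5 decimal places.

66.09792, -39.90417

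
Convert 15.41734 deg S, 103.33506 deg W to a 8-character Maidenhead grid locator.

DH84hn99

Shift to the Maidenhead origin (180°W, 90°S): lon 76.66494, lat 74.58266.
Field (20°×10°, letters A–R): 76.66494/20 → 3 → D, 74.58266/10 → 7 → H; chars DH.
Square (2°×1°, digits 0–9): 16.66494/2 → 8, 4.58266/1 → 4; chars 84.
Subsquare (5′×2.5′, letters a–x): 0.66494/0.0833333 → 7 → h, 0.58266/0.0416667 → 13 → n; chars hn.
Extended square (30″×15″, digits 0–9): 0.08161/0.00833333 → 9, 0.04099/0.00416667 → 9; chars 99.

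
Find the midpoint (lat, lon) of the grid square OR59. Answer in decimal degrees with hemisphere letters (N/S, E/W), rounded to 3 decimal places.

Field O=14, R=17: +14·20° lon, +17·10° lat → SW at lon 100°, lat 80°.
Square 5, 9: +5·2° lon, +9·1° lat → SW at lon 110°, lat 89°.
Cell spans 2° lon × 1° lat. Centre is SW corner plus half of each.
latitude 89.500° N, longitude 111.000° E.

89.500° N, 111.000° E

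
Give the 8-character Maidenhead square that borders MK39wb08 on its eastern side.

MK39wb18

Longitude extended square 0; +1 → 1.
The latitude characters are unchanged.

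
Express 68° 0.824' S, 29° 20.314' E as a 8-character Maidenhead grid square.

KC41qx06

Add 180° to longitude and 90° to latitude: 209.33857, 21.98627.
Field: lon ⌊209.33857/20⌋ = 10 → K; lat ⌊21.98627/10⌋ = 2 → C.
Square: lon ⌊9.33857/2⌋ = 4; lat ⌊1.98627/1⌋ = 1.
Subsquare: lon ⌊1.33857/0.0833333⌋ = 16 → q; lat ⌊0.98627/0.0416667⌋ = 23 → x.
Extended square: lon ⌊0.00523/0.00833333⌋ = 0; lat ⌊0.02793/0.00416667⌋ = 6.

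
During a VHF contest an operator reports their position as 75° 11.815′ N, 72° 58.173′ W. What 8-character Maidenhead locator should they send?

FQ35me37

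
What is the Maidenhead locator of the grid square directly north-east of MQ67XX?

MQ78aa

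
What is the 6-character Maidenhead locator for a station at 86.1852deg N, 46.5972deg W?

GR66qe

Shift to the Maidenhead origin (180°W, 90°S): lon 133.4028, lat 176.1852.
Field (20°×10°, letters A–R): 133.4028/20 → 6 → G, 176.1852/10 → 17 → R; chars GR.
Square (2°×1°, digits 0–9): 13.4028/2 → 6, 6.1852/1 → 6; chars 66.
Subsquare (5′×2.5′, letters a–x): 1.4028/0.0833333 → 16 → q, 0.1852/0.0416667 → 4 → e; chars qe.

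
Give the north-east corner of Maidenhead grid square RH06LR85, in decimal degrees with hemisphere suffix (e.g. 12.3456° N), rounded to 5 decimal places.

13.26667° S, 160.99167° E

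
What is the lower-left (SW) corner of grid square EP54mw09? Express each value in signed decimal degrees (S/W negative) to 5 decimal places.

64.95417, -89.00000

Field E=4, P=15: +4·20° lon, +15·10° lat → SW at lon -100°, lat 60°.
Square 5, 4: +5·2° lon, +4·1° lat → SW at lon -90°, lat 64°.
Subsquare m=12, w=22: +12·0.0833333° lon, +22·0.0416667° lat → SW at lon -89°, lat 64.9167°.
Extended square 0, 9: +0·0.00833333° lon, +9·0.00416667° lat → SW at lon -89°, lat 64.9542°.
latitude 64.95417, longitude -89.00000.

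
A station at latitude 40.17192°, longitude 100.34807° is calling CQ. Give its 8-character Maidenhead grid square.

ON00ee11

Shift to the Maidenhead origin (180°W, 90°S): lon 280.34807, lat 130.17192.
Field: lon ⌊280.34807/20⌋ = 14 → O; lat ⌊130.17192/10⌋ = 13 → N.
Square: lon ⌊0.34807/2⌋ = 0; lat ⌊0.17192/1⌋ = 0.
Subsquare: lon ⌊0.34807/0.0833333⌋ = 4 → e; lat ⌊0.17192/0.0416667⌋ = 4 → e.
Extended square: lon ⌊0.01474/0.00833333⌋ = 1; lat ⌊0.00525/0.00416667⌋ = 1.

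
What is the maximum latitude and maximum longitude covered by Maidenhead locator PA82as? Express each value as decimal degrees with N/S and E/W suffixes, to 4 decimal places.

87.2083° S, 136.0833° E

Field P=15, A=0: +15·20° lon, +0·10° lat → SW at lon 120°, lat -90°.
Square 8, 2: +8·2° lon, +2·1° lat → SW at lon 136°, lat -88°.
Subsquare a=0, s=18: +0·0.0833333° lon, +18·0.0416667° lat → SW at lon 136°, lat -87.25°.
Cell spans 0.0833333° lon × 0.0416667° lat. NE corner is SW corner plus one full cell.
latitude 87.2083° S, longitude 136.0833° E.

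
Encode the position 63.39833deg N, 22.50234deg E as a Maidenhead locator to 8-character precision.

KP13gj05

Offset from 180°W / 90°S: lon 202.50234°, lat 153.39833°.
Field: 202.50234/20 → 10 → K, 153.39833/10 → 15 → P; chars KP.
Square: 2.50234/2 → 1, 3.39833/1 → 3; chars 13.
Subsquare: 0.50234/0.0833333 → 6 → g, 0.39833/0.0416667 → 9 → j; chars gj.
Extended square: 0.00234/0.00833333 → 0, 0.02333/0.00416667 → 5; chars 05.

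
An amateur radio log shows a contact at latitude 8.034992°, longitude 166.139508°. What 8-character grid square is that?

RJ38ba68

Offset from 180°W / 90°S: lon 346.13951°, lat 98.03499°.
Field: lon ⌊346.13951/20⌋ = 17 → R; lat ⌊98.03499/10⌋ = 9 → J.
Square: lon ⌊6.13951/2⌋ = 3; lat ⌊8.03499/1⌋ = 8.
Subsquare: lon ⌊0.13951/0.0833333⌋ = 1 → b; lat ⌊0.03499/0.0416667⌋ = 0 → a.
Extended square: lon ⌊0.05617/0.00833333⌋ = 6; lat ⌊0.03499/0.00416667⌋ = 8.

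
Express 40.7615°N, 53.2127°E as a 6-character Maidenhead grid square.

LN60os

Offset from 180°W / 90°S: lon 233.2127°, lat 130.7615°.
Field (20°×10°, letters A–R): lon ⌊233.2127/20⌋ = 11 → L; lat ⌊130.7615/10⌋ = 13 → N.
Square (2°×1°, digits 0–9): lon ⌊13.2127/2⌋ = 6; lat ⌊0.7615/1⌋ = 0.
Subsquare (5′×2.5′, letters a–x): lon ⌊1.2127/0.0833333⌋ = 14 → o; lat ⌊0.7615/0.0416667⌋ = 18 → s.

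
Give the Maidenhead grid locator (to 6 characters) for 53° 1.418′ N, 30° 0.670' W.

HO43xa

Add 180° to longitude and 90° to latitude: 149.9888, 143.0236.
Field: lon ⌊149.9888/20⌋ = 7 → H; lat ⌊143.0236/10⌋ = 14 → O.
Square: lon ⌊9.9888/2⌋ = 4; lat ⌊3.0236/1⌋ = 3.
Subsquare: lon ⌊1.9888/0.0833333⌋ = 23 → x; lat ⌊0.0236/0.0416667⌋ = 0 → a.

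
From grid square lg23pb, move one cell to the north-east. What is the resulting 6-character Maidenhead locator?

LG23qc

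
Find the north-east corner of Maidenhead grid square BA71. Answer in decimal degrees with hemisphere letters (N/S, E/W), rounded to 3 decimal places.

Field B=1, A=0: +1·20° lon, +0·10° lat → SW at lon -160°, lat -90°.
Square 7, 1: +7·2° lon, +1·1° lat → SW at lon -146°, lat -89°.
Cell spans 2° lon × 1° lat. NE corner is SW corner plus one full cell.
latitude 88.000° S, longitude 144.000° W.

88.000° S, 144.000° W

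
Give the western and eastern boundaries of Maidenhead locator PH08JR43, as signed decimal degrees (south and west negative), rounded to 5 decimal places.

120.78333, 120.79167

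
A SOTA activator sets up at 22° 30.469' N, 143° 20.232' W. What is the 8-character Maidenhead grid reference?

BL82hm91

Shift to the Maidenhead origin (180°W, 90°S): lon 36.66280, lat 112.50782.
Field: lon ⌊36.66280/20⌋ = 1 → B; lat ⌊112.50782/10⌋ = 11 → L.
Square: lon ⌊16.66280/2⌋ = 8; lat ⌊2.50782/1⌋ = 2.
Subsquare: lon ⌊0.66280/0.0833333⌋ = 7 → h; lat ⌊0.50782/0.0416667⌋ = 12 → m.
Extended square: lon ⌊0.07947/0.00833333⌋ = 9; lat ⌊0.00782/0.00416667⌋ = 1.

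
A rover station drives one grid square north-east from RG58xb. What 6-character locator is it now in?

RG68ac

Longitude subsquare x = 23; +1 → 24, wraps to 0 = a, carry into square.
Longitude square 5; +1 → 6.
Latitude subsquare b = 1; +1 → 2 = c.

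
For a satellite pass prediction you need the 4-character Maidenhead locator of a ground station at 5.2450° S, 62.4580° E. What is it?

MI14

Offset from 180°W / 90°S: lon 242.46°, lat 84.75°.
Field: 242.46/20 → 12 → M, 84.75/10 → 8 → I; chars MI.
Square: 2.46/2 → 1, 4.75/1 → 4; chars 14.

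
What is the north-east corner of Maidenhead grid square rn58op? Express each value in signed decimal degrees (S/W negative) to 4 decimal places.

48.6667, 171.2500

Field R=17, N=13: +17·20° lon, +13·10° lat → SW at lon 160°, lat 40°.
Square 5, 8: +5·2° lon, +8·1° lat → SW at lon 170°, lat 48°.
Subsquare o=14, p=15: +14·0.0833333° lon, +15·0.0416667° lat → SW at lon 171.167°, lat 48.625°.
Cell spans 0.0833333° lon × 0.0416667° lat. NE corner is SW corner plus one full cell.
latitude 48.6667, longitude 171.2500.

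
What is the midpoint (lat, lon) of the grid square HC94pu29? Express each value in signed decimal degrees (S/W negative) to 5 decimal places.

-65.12708, -20.72917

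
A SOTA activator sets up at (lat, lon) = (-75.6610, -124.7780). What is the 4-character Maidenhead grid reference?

Add 180° to longitude and 90° to latitude: 55.22, 14.34.
Field (20°×10°, letters A–R): 55.22/20 → 2 → C, 14.34/10 → 1 → B; chars CB.
Square (2°×1°, digits 0–9): 15.22/2 → 7, 4.34/1 → 4; chars 74.

CB74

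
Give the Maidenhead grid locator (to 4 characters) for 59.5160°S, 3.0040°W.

Shift to the Maidenhead origin (180°W, 90°S): lon 177.00, lat 30.48.
Field: lon ⌊177.00/20⌋ = 8 → I; lat ⌊30.48/10⌋ = 3 → D.
Square: lon ⌊17.00/2⌋ = 8; lat ⌊0.48/1⌋ = 0.

ID80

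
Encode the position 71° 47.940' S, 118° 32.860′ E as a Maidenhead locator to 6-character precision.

OB98ge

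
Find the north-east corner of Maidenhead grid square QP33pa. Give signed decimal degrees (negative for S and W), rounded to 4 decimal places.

Field Q=16, P=15: +16·20° lon, +15·10° lat → SW at lon 140°, lat 60°.
Square 3, 3: +3·2° lon, +3·1° lat → SW at lon 146°, lat 63°.
Subsquare p=15, a=0: +15·0.0833333° lon, +0·0.0416667° lat → SW at lon 147.25°, lat 63°.
Cell spans 0.0833333° lon × 0.0416667° lat. NE corner is SW corner plus one full cell.
latitude 63.0417, longitude 147.3333.

63.0417, 147.3333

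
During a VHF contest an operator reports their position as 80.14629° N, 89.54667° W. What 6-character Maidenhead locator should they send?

ER50fd

Add 180° to longitude and 90° to latitude: 90.4533, 170.1463.
Field (20°×10°, letters A–R): 90.4533/20 → 4 → E, 170.1463/10 → 17 → R; chars ER.
Square (2°×1°, digits 0–9): 10.4533/2 → 5, 0.1463/1 → 0; chars 50.
Subsquare (5′×2.5′, letters a–x): 0.4533/0.0833333 → 5 → f, 0.1463/0.0416667 → 3 → d; chars fd.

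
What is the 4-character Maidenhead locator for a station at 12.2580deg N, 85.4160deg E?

NK22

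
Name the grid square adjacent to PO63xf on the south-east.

Longitude subsquare x = 23; +1 → 24, wraps to 0 = a, carry into square.
Longitude square 6; +1 → 7.
Latitude subsquare f = 5; −1 → 4 = e.

PO73ae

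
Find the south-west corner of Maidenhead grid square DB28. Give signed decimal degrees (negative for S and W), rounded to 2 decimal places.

-72.00, -116.00

Field D=3, B=1: +3·20° lon, +1·10° lat → SW at lon -120°, lat -80°.
Square 2, 8: +2·2° lon, +8·1° lat → SW at lon -116°, lat -72°.
latitude -72.00, longitude -116.00.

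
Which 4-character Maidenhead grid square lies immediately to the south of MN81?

Latitude square 1; −1 → 0.
The longitude characters are unchanged.

MN80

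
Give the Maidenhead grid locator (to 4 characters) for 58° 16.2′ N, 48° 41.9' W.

GO58

Offset from 180°W / 90°S: lon 131.30°, lat 148.27°.
Field: 131.30/20 → 6 → G, 148.27/10 → 14 → O; chars GO.
Square: 11.30/2 → 5, 8.27/1 → 8; chars 58.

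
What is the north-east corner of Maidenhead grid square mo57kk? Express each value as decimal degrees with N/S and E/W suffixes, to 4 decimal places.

Field M=12, O=14: +12·20° lon, +14·10° lat → SW at lon 60°, lat 50°.
Square 5, 7: +5·2° lon, +7·1° lat → SW at lon 70°, lat 57°.
Subsquare k=10, k=10: +10·0.0833333° lon, +10·0.0416667° lat → SW at lon 70.8333°, lat 57.4167°.
Cell spans 0.0833333° lon × 0.0416667° lat. NE corner is SW corner plus one full cell.
latitude 57.4583° N, longitude 70.9167° E.

57.4583° N, 70.9167° E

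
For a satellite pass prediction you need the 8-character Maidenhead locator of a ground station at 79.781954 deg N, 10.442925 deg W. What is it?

Offset from 180°W / 90°S: lon 169.55707°, lat 169.78195°.
Field (20°×10°, letters A–R): 169.55707/20 → 8 → I, 169.78195/10 → 16 → Q; chars IQ.
Square (2°×1°, digits 0–9): 9.55707/2 → 4, 9.78195/1 → 9; chars 49.
Subsquare (5′×2.5′, letters a–x): 1.55707/0.0833333 → 18 → s, 0.78195/0.0416667 → 18 → s; chars ss.
Extended square (30″×15″, digits 0–9): 0.05707/0.00833333 → 6, 0.03195/0.00416667 → 7; chars 67.

IQ49ss67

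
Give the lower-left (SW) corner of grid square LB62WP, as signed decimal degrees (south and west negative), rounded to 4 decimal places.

-77.3750, 53.8333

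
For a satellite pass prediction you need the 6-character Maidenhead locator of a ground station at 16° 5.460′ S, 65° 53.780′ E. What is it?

Add 180° to longitude and 90° to latitude: 245.8963, 73.9090.
Field: lon ⌊245.8963/20⌋ = 12 → M; lat ⌊73.9090/10⌋ = 7 → H.
Square: lon ⌊5.8963/2⌋ = 2; lat ⌊3.9090/1⌋ = 3.
Subsquare: lon ⌊1.8963/0.0833333⌋ = 22 → w; lat ⌊0.9090/0.0416667⌋ = 21 → v.

MH23wv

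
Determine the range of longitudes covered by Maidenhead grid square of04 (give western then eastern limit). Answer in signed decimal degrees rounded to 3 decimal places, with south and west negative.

100.000, 102.000

Field O=14, F=5: +14·20° lon, +5·10° lat → SW at lon 100°, lat -40°.
Square 0, 4: +0·2° lon, +4·1° lat → SW at lon 100°, lat -36°.
Cell spans 2° lon × 1° lat.
west 100.000, east 102.000.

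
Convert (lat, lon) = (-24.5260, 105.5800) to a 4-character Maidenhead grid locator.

Offset from 180°W / 90°S: lon 285.58°, lat 65.47°.
Field: 285.58/20 → 14 → O, 65.47/10 → 6 → G; chars OG.
Square: 5.58/2 → 2, 5.47/1 → 5; chars 25.

OG25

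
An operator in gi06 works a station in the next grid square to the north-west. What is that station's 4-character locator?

FI97

Longitude square 0; −1 → -1, wraps to 9, carry into field.
Longitude field G = 6; −1 → 5 = F.
Latitude square 6; +1 → 7.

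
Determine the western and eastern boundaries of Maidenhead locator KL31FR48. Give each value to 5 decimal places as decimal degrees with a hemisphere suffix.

Field K=10, L=11: +10·20° lon, +11·10° lat → SW at lon 20°, lat 20°.
Square 3, 1: +3·2° lon, +1·1° lat → SW at lon 26°, lat 21°.
Subsquare f=5, r=17: +5·0.0833333° lon, +17·0.0416667° lat → SW at lon 26.4167°, lat 21.7083°.
Extended square 4, 8: +4·0.00833333° lon, +8·0.00416667° lat → SW at lon 26.45°, lat 21.7417°.
Cell spans 0.00833333° lon × 0.00416667° lat.
west 26.45000° E, east 26.45833° E.

26.45000° E, 26.45833° E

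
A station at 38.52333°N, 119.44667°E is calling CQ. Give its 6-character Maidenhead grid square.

OM98rm

Offset from 180°W / 90°S: lon 299.4467°, lat 128.5233°.
Field: 299.4467/20 → 14 → O, 128.5233/10 → 12 → M; chars OM.
Square: 19.4467/2 → 9, 8.5233/1 → 8; chars 98.
Subsquare: 1.4467/0.0833333 → 17 → r, 0.5233/0.0416667 → 12 → m; chars rm.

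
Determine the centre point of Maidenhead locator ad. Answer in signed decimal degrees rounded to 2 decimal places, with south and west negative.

-55.00, -170.00

Field A=0, D=3: +0·20° lon, +3·10° lat → SW at lon -180°, lat -60°.
Cell spans 20° lon × 10° lat. Centre is SW corner plus half of each.
latitude -55.00, longitude -170.00.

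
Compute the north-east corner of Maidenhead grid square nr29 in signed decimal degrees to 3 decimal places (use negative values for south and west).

90.000, 86.000

Field N=13, R=17: +13·20° lon, +17·10° lat → SW at lon 80°, lat 80°.
Square 2, 9: +2·2° lon, +9·1° lat → SW at lon 84°, lat 89°.
Cell spans 2° lon × 1° lat. NE corner is SW corner plus one full cell.
latitude 90.000, longitude 86.000.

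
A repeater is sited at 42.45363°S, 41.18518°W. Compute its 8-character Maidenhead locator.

Shift to the Maidenhead origin (180°W, 90°S): lon 138.81482, lat 47.54637.
Field: lon ⌊138.81482/20⌋ = 6 → G; lat ⌊47.54637/10⌋ = 4 → E.
Square: lon ⌊18.81482/2⌋ = 9; lat ⌊7.54637/1⌋ = 7.
Subsquare: lon ⌊0.81482/0.0833333⌋ = 9 → j; lat ⌊0.54637/0.0416667⌋ = 13 → n.
Extended square: lon ⌊0.06482/0.00833333⌋ = 7; lat ⌊0.00470/0.00416667⌋ = 1.

GE97jn71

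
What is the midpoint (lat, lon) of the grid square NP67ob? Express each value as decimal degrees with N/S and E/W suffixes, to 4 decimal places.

67.0625° N, 93.2083° E

Field N=13, P=15: +13·20° lon, +15·10° lat → SW at lon 80°, lat 60°.
Square 6, 7: +6·2° lon, +7·1° lat → SW at lon 92°, lat 67°.
Subsquare o=14, b=1: +14·0.0833333° lon, +1·0.0416667° lat → SW at lon 93.1667°, lat 67.0417°.
Cell spans 0.0833333° lon × 0.0416667° lat. Centre is SW corner plus half of each.
latitude 67.0625° N, longitude 93.2083° E.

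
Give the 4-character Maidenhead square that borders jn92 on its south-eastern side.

Longitude square 9; +1 → 10, wraps to 0, carry into field.
Longitude field J = 9; +1 → 10 = K.
Latitude square 2; −1 → 1.

KN01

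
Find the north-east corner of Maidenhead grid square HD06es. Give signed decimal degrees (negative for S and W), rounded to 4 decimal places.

-53.2083, -39.5833

Field H=7, D=3: +7·20° lon, +3·10° lat → SW at lon -40°, lat -60°.
Square 0, 6: +0·2° lon, +6·1° lat → SW at lon -40°, lat -54°.
Subsquare e=4, s=18: +4·0.0833333° lon, +18·0.0416667° lat → SW at lon -39.6667°, lat -53.25°.
Cell spans 0.0833333° lon × 0.0416667° lat. NE corner is SW corner plus one full cell.
latitude -53.2083, longitude -39.5833.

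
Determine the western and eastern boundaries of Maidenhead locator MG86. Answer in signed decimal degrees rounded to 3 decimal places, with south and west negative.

Field M=12, G=6: +12·20° lon, +6·10° lat → SW at lon 60°, lat -30°.
Square 8, 6: +8·2° lon, +6·1° lat → SW at lon 76°, lat -24°.
Cell spans 2° lon × 1° lat.
west 76.000, east 78.000.

76.000, 78.000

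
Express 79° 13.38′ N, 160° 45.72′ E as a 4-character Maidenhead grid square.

RQ09

Add 180° to longitude and 90° to latitude: 340.76, 169.22.
Field: lon ⌊340.76/20⌋ = 17 → R; lat ⌊169.22/10⌋ = 16 → Q.
Square: lon ⌊0.76/2⌋ = 0; lat ⌊9.22/1⌋ = 9.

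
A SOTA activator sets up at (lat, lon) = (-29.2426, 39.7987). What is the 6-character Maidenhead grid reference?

KG90vs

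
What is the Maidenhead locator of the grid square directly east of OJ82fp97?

Longitude extended square 9; +1 → 10, wraps to 0, carry into subsquare.
Longitude subsquare f = 5; +1 → 6 = g.
The latitude characters are unchanged.

OJ82gp07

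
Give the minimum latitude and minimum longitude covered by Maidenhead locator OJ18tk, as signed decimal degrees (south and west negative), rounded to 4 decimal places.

8.4167, 103.5833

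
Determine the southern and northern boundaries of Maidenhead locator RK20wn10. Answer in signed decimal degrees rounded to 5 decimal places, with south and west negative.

10.54167, 10.54583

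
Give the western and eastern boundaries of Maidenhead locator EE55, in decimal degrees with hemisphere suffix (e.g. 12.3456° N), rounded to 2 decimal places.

90.00° W, 88.00° W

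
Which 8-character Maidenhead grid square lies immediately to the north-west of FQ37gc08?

Longitude extended square 0; −1 → -1, wraps to 9, carry into subsquare.
Longitude subsquare g = 6; −1 → 5 = f.
Latitude extended square 8; +1 → 9.

FQ37fc99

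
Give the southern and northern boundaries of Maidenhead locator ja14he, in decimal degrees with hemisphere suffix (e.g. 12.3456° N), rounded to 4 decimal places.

Field J=9, A=0: +9·20° lon, +0·10° lat → SW at lon 0°, lat -90°.
Square 1, 4: +1·2° lon, +4·1° lat → SW at lon 2°, lat -86°.
Subsquare h=7, e=4: +7·0.0833333° lon, +4·0.0416667° lat → SW at lon 2.58333°, lat -85.8333°.
Cell spans 0.0833333° lon × 0.0416667° lat.
south 85.8333° S, north 85.7917° S.

85.8333° S, 85.7917° S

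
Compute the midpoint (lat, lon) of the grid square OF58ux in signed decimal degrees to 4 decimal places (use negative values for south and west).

-31.0208, 111.7083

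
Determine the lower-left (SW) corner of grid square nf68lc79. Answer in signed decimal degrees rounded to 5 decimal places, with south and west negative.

Field N=13, F=5: +13·20° lon, +5·10° lat → SW at lon 80°, lat -40°.
Square 6, 8: +6·2° lon, +8·1° lat → SW at lon 92°, lat -32°.
Subsquare l=11, c=2: +11·0.0833333° lon, +2·0.0416667° lat → SW at lon 92.9167°, lat -31.9167°.
Extended square 7, 9: +7·0.00833333° lon, +9·0.00416667° lat → SW at lon 92.975°, lat -31.8792°.
latitude -31.87917, longitude 92.97500.

-31.87917, 92.97500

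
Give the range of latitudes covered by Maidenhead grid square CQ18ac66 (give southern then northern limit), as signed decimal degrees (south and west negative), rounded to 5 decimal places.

78.10833, 78.11250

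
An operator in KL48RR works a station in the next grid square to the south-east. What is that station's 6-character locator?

Longitude subsquare r = 17; +1 → 18 = s.
Latitude subsquare r = 17; −1 → 16 = q.

KL48sq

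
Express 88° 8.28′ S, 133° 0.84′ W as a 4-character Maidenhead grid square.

CA31

Shift to the Maidenhead origin (180°W, 90°S): lon 46.99, lat 1.86.
Field: lon ⌊46.99/20⌋ = 2 → C; lat ⌊1.86/10⌋ = 0 → A.
Square: lon ⌊6.99/2⌋ = 3; lat ⌊1.86/1⌋ = 1.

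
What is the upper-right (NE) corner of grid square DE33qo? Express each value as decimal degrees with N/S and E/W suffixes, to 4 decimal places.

46.3750° S, 112.5833° W

Field D=3, E=4: +3·20° lon, +4·10° lat → SW at lon -120°, lat -50°.
Square 3, 3: +3·2° lon, +3·1° lat → SW at lon -114°, lat -47°.
Subsquare q=16, o=14: +16·0.0833333° lon, +14·0.0416667° lat → SW at lon -112.667°, lat -46.4167°.
Cell spans 0.0833333° lon × 0.0416667° lat. NE corner is SW corner plus one full cell.
latitude 46.3750° S, longitude 112.5833° W.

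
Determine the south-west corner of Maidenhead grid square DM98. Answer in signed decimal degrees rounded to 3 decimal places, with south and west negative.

38.000, -102.000

Field D=3, M=12: +3·20° lon, +12·10° lat → SW at lon -120°, lat 30°.
Square 9, 8: +9·2° lon, +8·1° lat → SW at lon -102°, lat 38°.
latitude 38.000, longitude -102.000.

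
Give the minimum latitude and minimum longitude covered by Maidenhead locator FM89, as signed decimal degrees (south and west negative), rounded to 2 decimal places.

39.00, -64.00

Field F=5, M=12: +5·20° lon, +12·10° lat → SW at lon -80°, lat 30°.
Square 8, 9: +8·2° lon, +9·1° lat → SW at lon -64°, lat 39°.
latitude 39.00, longitude -64.00.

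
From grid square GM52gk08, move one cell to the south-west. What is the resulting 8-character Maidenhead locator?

Longitude extended square 0; −1 → -1, wraps to 9, carry into subsquare.
Longitude subsquare g = 6; −1 → 5 = f.
Latitude extended square 8; −1 → 7.

GM52fk97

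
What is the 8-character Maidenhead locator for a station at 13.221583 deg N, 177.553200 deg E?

RK83sf63

Shift to the Maidenhead origin (180°W, 90°S): lon 357.55320, lat 103.22158.
Field: lon ⌊357.55320/20⌋ = 17 → R; lat ⌊103.22158/10⌋ = 10 → K.
Square: lon ⌊17.55320/2⌋ = 8; lat ⌊3.22158/1⌋ = 3.
Subsquare: lon ⌊1.55320/0.0833333⌋ = 18 → s; lat ⌊0.22158/0.0416667⌋ = 5 → f.
Extended square: lon ⌊0.05320/0.00833333⌋ = 6; lat ⌊0.01325/0.00416667⌋ = 3.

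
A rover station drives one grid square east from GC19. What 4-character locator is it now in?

Longitude square 1; +1 → 2.
The latitude characters are unchanged.

GC29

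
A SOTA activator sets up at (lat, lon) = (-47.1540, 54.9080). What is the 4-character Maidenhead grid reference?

LE72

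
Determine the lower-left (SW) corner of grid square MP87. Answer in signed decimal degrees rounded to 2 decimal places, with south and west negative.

67.00, 76.00

Field M=12, P=15: +12·20° lon, +15·10° lat → SW at lon 60°, lat 60°.
Square 8, 7: +8·2° lon, +7·1° lat → SW at lon 76°, lat 67°.
latitude 67.00, longitude 76.00.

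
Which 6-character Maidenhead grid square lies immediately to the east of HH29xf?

HH39af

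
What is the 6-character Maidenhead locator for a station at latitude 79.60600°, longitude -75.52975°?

Add 180° to longitude and 90° to latitude: 104.4702, 169.6060.
Field (20°×10°, letters A–R): lon ⌊104.4702/20⌋ = 5 → F; lat ⌊169.6060/10⌋ = 16 → Q.
Square (2°×1°, digits 0–9): lon ⌊4.4702/2⌋ = 2; lat ⌊9.6060/1⌋ = 9.
Subsquare (5′×2.5′, letters a–x): lon ⌊0.4702/0.0833333⌋ = 5 → f; lat ⌊0.6060/0.0416667⌋ = 14 → o.

FQ29fo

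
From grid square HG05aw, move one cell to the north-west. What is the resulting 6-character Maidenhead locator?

Longitude subsquare a = 0; −1 → -1, wraps to 23 = x, carry into square.
Longitude square 0; −1 → -1, wraps to 9, carry into field.
Longitude field H = 7; −1 → 6 = G.
Latitude subsquare w = 22; +1 → 23 = x.

GG95xx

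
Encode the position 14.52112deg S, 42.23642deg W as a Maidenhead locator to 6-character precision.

GH85vl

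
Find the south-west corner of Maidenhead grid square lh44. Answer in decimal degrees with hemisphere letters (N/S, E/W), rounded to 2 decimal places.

16.00° S, 48.00° E

Field L=11, H=7: +11·20° lon, +7·10° lat → SW at lon 40°, lat -20°.
Square 4, 4: +4·2° lon, +4·1° lat → SW at lon 48°, lat -16°.
latitude 16.00° S, longitude 48.00° E.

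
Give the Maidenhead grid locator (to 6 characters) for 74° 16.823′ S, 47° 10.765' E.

LB35or

Shift to the Maidenhead origin (180°W, 90°S): lon 227.1794, lat 15.7196.
Field (20°×10°, letters A–R): 227.1794/20 → 11 → L, 15.7196/10 → 1 → B; chars LB.
Square (2°×1°, digits 0–9): 7.1794/2 → 3, 5.7196/1 → 5; chars 35.
Subsquare (5′×2.5′, letters a–x): 1.1794/0.0833333 → 14 → o, 0.7196/0.0416667 → 17 → r; chars or.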